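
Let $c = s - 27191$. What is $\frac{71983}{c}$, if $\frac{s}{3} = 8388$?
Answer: $- \frac{71983}{2027} \approx -35.512$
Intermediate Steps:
$s = 25164$ ($s = 3 \cdot 8388 = 25164$)
$c = -2027$ ($c = 25164 - 27191 = -2027$)
$\frac{71983}{c} = \frac{71983}{-2027} = 71983 \left(- \frac{1}{2027}\right) = - \frac{71983}{2027}$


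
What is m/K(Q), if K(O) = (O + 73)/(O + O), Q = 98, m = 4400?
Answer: 862400/171 ≈ 5043.3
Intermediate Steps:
K(O) = (73 + O)/(2*O) (K(O) = (73 + O)/((2*O)) = (73 + O)*(1/(2*O)) = (73 + O)/(2*O))
m/K(Q) = 4400/(((1/2)*(73 + 98)/98)) = 4400/(((1/2)*(1/98)*171)) = 4400/(171/196) = 4400*(196/171) = 862400/171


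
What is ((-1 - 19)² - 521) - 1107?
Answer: -1228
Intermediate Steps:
((-1 - 19)² - 521) - 1107 = ((-20)² - 521) - 1107 = (400 - 521) - 1107 = -121 - 1107 = -1228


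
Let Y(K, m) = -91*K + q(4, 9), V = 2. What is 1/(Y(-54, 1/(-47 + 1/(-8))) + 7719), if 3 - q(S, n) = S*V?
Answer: 1/12628 ≈ 7.9189e-5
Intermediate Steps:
q(S, n) = 3 - 2*S (q(S, n) = 3 - S*2 = 3 - 2*S)
Y(K, m) = -5 - 91*K (Y(K, m) = -91*K + (3 - 2*4) = -91*K + (3 - 8) = -91*K - 5 = -5 - 91*K)
1/(Y(-54, 1/(-47 + 1/(-8))) + 7719) = 1/((-5 - 91*(-54)) + 7719) = 1/((-5 + 4914) + 7719) = 1/(4909 + 7719) = 1/12628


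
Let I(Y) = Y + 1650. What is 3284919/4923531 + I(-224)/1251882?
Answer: 76284294866/114142219173 ≈ 0.66833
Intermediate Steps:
I(Y) = 1650 + Y
3284919/4923531 + I(-224)/1251882 = 3284919/4923531 + (1650 - 224)/1251882 = 3284919*(1/4923531) + 1426*(1/1251882) = 364991/547059 + 713/625941 = 76284294866/114142219173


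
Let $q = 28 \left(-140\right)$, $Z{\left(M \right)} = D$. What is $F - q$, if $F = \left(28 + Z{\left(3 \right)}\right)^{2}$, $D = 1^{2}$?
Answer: $4761$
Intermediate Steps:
$D = 1$
$Z{\left(M \right)} = 1$
$q = -3920$
$F = 841$ ($F = \left(28 + 1\right)^{2} = 29^{2} = 841$)
$F - q = 841 - -3920 = 841 + 3920 = 4761$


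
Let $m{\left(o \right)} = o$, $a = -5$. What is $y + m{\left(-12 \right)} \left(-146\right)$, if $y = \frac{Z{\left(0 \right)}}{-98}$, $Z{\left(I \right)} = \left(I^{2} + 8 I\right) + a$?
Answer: $\frac{171701}{98} \approx 1752.1$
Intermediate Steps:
$Z{\left(I \right)} = -5 + I^{2} + 8 I$ ($Z{\left(I \right)} = \left(I^{2} + 8 I\right) - 5 = -5 + I^{2} + 8 I$)
$y = \frac{5}{98}$ ($y = \frac{-5 + 0^{2} + 8 \cdot 0}{-98} = \left(-5 + 0 + 0\right) \left(- \frac{1}{98}\right) = \left(-5\right) \left(- \frac{1}{98}\right) = \frac{5}{98} \approx 0.05102$)
$y + m{\left(-12 \right)} \left(-146\right) = \frac{5}{98} - -1752 = \frac{5}{98} + 1752 = \frac{171701}{98}$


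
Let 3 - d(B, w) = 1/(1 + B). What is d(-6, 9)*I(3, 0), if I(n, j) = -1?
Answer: -16/5 ≈ -3.2000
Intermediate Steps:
d(B, w) = 3 - 1/(1 + B)
d(-6, 9)*I(3, 0) = ((2 + 3*(-6))/(1 - 6))*(-1) = ((2 - 18)/(-5))*(-1) = -⅕*(-16)*(-1) = (16/5)*(-1) = -16/5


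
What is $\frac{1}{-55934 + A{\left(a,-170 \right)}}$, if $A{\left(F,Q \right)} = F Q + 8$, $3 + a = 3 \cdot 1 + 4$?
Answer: $- \frac{1}{56606} \approx -1.7666 \cdot 10^{-5}$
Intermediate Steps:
$a = 4$ ($a = -3 + \left(3 \cdot 1 + 4\right) = -3 + \left(3 + 4\right) = -3 + 7 = 4$)
$A{\left(F,Q \right)} = 8 + F Q$
$\frac{1}{-55934 + A{\left(a,-170 \right)}} = \frac{1}{-55934 + \left(8 + 4 \left(-170\right)\right)} = \frac{1}{-55934 + \left(8 - 680\right)} = \frac{1}{-55934 - 672} = \frac{1}{-56606} = - \frac{1}{56606}$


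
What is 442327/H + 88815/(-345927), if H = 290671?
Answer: 42398969088/33516982339 ≈ 1.2650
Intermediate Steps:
442327/H + 88815/(-345927) = 442327/290671 + 88815/(-345927) = 442327*(1/290671) + 88815*(-1/345927) = 442327/290671 - 29605/115309 = 42398969088/33516982339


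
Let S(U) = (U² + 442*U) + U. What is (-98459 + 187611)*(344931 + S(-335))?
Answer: 27525769152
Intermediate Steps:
S(U) = U² + 443*U
(-98459 + 187611)*(344931 + S(-335)) = (-98459 + 187611)*(344931 - 335*(443 - 335)) = 89152*(344931 - 335*108) = 89152*(344931 - 36180) = 89152*308751 = 27525769152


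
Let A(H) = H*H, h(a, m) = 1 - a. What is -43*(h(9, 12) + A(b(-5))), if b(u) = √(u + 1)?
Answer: 516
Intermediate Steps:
b(u) = √(1 + u)
A(H) = H²
-43*(h(9, 12) + A(b(-5))) = -43*((1 - 1*9) + (√(1 - 5))²) = -43*((1 - 9) + (√(-4))²) = -43*(-8 + (2*I)²) = -43*(-8 - 4) = -43*(-12) = 516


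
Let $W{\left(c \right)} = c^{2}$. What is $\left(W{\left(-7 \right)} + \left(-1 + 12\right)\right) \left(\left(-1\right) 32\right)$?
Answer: $-1920$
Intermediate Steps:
$\left(W{\left(-7 \right)} + \left(-1 + 12\right)\right) \left(\left(-1\right) 32\right) = \left(\left(-7\right)^{2} + \left(-1 + 12\right)\right) \left(\left(-1\right) 32\right) = \left(49 + 11\right) \left(-32\right) = 60 \left(-32\right) = -1920$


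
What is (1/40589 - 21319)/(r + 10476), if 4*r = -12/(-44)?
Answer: -38073943160/18709377783 ≈ -2.0350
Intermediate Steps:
r = 3/44 (r = (-12/(-44))/4 = (-12*(-1)/44)/4 = (-4*(-3/44))/4 = (1/4)*(3/11) = 3/44 ≈ 0.068182)
(1/40589 - 21319)/(r + 10476) = (1/40589 - 21319)/(3/44 + 10476) = (1/40589 - 21319)/(460947/44) = -865316890/40589*44/460947 = -38073943160/18709377783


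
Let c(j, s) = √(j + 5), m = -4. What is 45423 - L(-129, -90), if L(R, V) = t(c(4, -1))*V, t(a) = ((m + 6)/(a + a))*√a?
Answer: 45423 + 30*√3 ≈ 45475.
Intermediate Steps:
c(j, s) = √(5 + j)
t(a) = a^(-½) (t(a) = ((-4 + 6)/(a + a))*√a = (2/((2*a)))*√a = (2*(1/(2*a)))*√a = √a/a = a^(-½))
L(R, V) = V*√3/3 (L(R, V) = V/√(√(5 + 4)) = V/√(√9) = V/√3 = (√3/3)*V = V*√3/3)
45423 - L(-129, -90) = 45423 - (-90)*√3/3 = 45423 - (-30)*√3 = 45423 + 30*√3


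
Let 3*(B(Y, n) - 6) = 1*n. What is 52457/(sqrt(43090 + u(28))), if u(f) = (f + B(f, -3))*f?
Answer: 52457*sqrt(44014)/44014 ≈ 250.04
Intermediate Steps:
B(Y, n) = 6 + n/3 (B(Y, n) = 6 + (1*n)/3 = 6 + n/3)
u(f) = f*(5 + f) (u(f) = (f + (6 + (1/3)*(-3)))*f = (f + (6 - 1))*f = (f + 5)*f = (5 + f)*f = f*(5 + f))
52457/(sqrt(43090 + u(28))) = 52457/(sqrt(43090 + 28*(5 + 28))) = 52457/(sqrt(43090 + 28*33)) = 52457/(sqrt(43090 + 924)) = 52457/(sqrt(44014)) = 52457*(sqrt(44014)/44014) = 52457*sqrt(44014)/44014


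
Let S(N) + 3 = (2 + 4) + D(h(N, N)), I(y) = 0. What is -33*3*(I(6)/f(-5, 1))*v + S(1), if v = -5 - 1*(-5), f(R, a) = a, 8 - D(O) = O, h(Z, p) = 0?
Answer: 11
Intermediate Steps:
D(O) = 8 - O
v = 0 (v = -5 + 5 = 0)
S(N) = 11 (S(N) = -3 + ((2 + 4) + (8 - 1*0)) = -3 + (6 + (8 + 0)) = -3 + (6 + 8) = -3 + 14 = 11)
-33*3*(I(6)/f(-5, 1))*v + S(1) = -33*3*(0/1)*0 + 11 = -33*3*(0*1)*0 + 11 = -33*3*0*0 + 11 = -0*0 + 11 = -33*0 + 11 = 0 + 11 = 11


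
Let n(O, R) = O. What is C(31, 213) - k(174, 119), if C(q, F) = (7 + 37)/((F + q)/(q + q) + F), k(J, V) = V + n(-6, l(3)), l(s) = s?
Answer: -758561/6725 ≈ -112.80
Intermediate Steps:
k(J, V) = -6 + V (k(J, V) = V - 6 = -6 + V)
C(q, F) = 44/(F + (F + q)/(2*q)) (C(q, F) = 44/((F + q)/((2*q)) + F) = 44/((F + q)*(1/(2*q)) + F) = 44/((F + q)/(2*q) + F) = 44/(F + (F + q)/(2*q)))
C(31, 213) - k(174, 119) = 88*31/(213 + 31 + 2*213*31) - (-6 + 119) = 88*31/(213 + 31 + 13206) - 1*113 = 88*31/13450 - 113 = 88*31*(1/13450) - 113 = 1364/6725 - 113 = -758561/6725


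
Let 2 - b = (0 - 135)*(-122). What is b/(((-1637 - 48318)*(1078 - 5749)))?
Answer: -16468/233339805 ≈ -7.0575e-5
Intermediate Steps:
b = -16468 (b = 2 - (0 - 135)*(-122) = 2 - (-135)*(-122) = 2 - 1*16470 = 2 - 16470 = -16468)
b/(((-1637 - 48318)*(1078 - 5749))) = -16468*1/((-1637 - 48318)*(1078 - 5749)) = -16468/((-49955*(-4671))) = -16468/233339805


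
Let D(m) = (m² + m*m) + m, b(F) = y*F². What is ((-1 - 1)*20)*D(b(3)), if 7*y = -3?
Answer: -50760/49 ≈ -1035.9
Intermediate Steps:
y = -3/7 (y = (⅐)*(-3) = -3/7 ≈ -0.42857)
b(F) = -3*F²/7
D(m) = m + 2*m² (D(m) = (m² + m²) + m = 2*m² + m = m + 2*m²)
((-1 - 1)*20)*D(b(3)) = ((-1 - 1)*20)*((-3/7*3²)*(1 + 2*(-3/7*3²))) = (-2*20)*((-3/7*9)*(1 + 2*(-3/7*9))) = -(-1080)*(1 + 2*(-27/7))/7 = -(-1080)*(1 - 54/7)/7 = -(-1080)*(-47)/(7*7) = -40*1269/49 = -50760/49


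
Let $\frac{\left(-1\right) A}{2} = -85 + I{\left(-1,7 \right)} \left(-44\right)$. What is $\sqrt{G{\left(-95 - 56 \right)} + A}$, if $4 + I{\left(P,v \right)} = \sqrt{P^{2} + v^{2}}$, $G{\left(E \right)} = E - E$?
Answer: $\sqrt{-182 + 440 \sqrt{2}} \approx 20.982$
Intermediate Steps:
$G{\left(E \right)} = 0$
$I{\left(P,v \right)} = -4 + \sqrt{P^{2} + v^{2}}$
$A = -182 + 440 \sqrt{2}$ ($A = - 2 \left(-85 + \left(-4 + \sqrt{\left(-1\right)^{2} + 7^{2}}\right) \left(-44\right)\right) = - 2 \left(-85 + \left(-4 + \sqrt{1 + 49}\right) \left(-44\right)\right) = - 2 \left(-85 + \left(-4 + \sqrt{50}\right) \left(-44\right)\right) = - 2 \left(-85 + \left(-4 + 5 \sqrt{2}\right) \left(-44\right)\right) = - 2 \left(-85 + \left(176 - 220 \sqrt{2}\right)\right) = - 2 \left(91 - 220 \sqrt{2}\right) = -182 + 440 \sqrt{2} \approx 440.25$)
$\sqrt{G{\left(-95 - 56 \right)} + A} = \sqrt{0 - \left(182 - 440 \sqrt{2}\right)} = \sqrt{-182 + 440 \sqrt{2}}$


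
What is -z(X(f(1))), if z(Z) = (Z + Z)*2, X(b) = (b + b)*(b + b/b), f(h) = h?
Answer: -16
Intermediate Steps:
X(b) = 2*b*(1 + b) (X(b) = (2*b)*(b + 1) = (2*b)*(1 + b) = 2*b*(1 + b))
z(Z) = 4*Z (z(Z) = (2*Z)*2 = 4*Z)
-z(X(f(1))) = -4*2*1*(1 + 1) = -4*2*1*2 = -4*4 = -1*16 = -16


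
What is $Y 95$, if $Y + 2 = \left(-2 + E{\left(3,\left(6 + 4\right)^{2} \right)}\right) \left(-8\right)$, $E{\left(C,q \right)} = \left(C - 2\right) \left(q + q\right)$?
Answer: $-150670$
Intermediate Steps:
$E{\left(C,q \right)} = 2 q \left(-2 + C\right)$ ($E{\left(C,q \right)} = \left(-2 + C\right) 2 q = 2 q \left(-2 + C\right)$)
$Y = -1586$ ($Y = -2 + \left(-2 + 2 \left(6 + 4\right)^{2} \left(-2 + 3\right)\right) \left(-8\right) = -2 + \left(-2 + 2 \cdot 10^{2} \cdot 1\right) \left(-8\right) = -2 + \left(-2 + 2 \cdot 100 \cdot 1\right) \left(-8\right) = -2 + \left(-2 + 200\right) \left(-8\right) = -2 + 198 \left(-8\right) = -2 - 1584 = -1586$)
$Y 95 = \left(-1586\right) 95 = -150670$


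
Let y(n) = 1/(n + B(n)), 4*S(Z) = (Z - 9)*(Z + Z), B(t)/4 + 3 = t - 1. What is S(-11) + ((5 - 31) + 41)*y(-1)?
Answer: 765/7 ≈ 109.29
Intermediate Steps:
B(t) = -16 + 4*t (B(t) = -12 + 4*(t - 1) = -12 + 4*(-1 + t) = -12 + (-4 + 4*t) = -16 + 4*t)
S(Z) = Z*(-9 + Z)/2 (S(Z) = ((Z - 9)*(Z + Z))/4 = ((-9 + Z)*(2*Z))/4 = (2*Z*(-9 + Z))/4 = Z*(-9 + Z)/2)
y(n) = 1/(-16 + 5*n) (y(n) = 1/(n + (-16 + 4*n)) = 1/(-16 + 5*n))
S(-11) + ((5 - 31) + 41)*y(-1) = (½)*(-11)*(-9 - 11) + ((5 - 31) + 41)/(-16 + 5*(-1)) = (½)*(-11)*(-20) + (-26 + 41)/(-16 - 5) = 110 + 15/(-21) = 110 + 15*(-1/21) = 110 - 5/7 = 765/7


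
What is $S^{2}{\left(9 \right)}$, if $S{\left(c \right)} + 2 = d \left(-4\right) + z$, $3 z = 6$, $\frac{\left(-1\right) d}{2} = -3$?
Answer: $576$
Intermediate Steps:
$d = 6$ ($d = \left(-2\right) \left(-3\right) = 6$)
$z = 2$ ($z = \frac{1}{3} \cdot 6 = 2$)
$S{\left(c \right)} = -24$ ($S{\left(c \right)} = -2 + \left(6 \left(-4\right) + 2\right) = -2 + \left(-24 + 2\right) = -2 - 22 = -24$)
$S^{2}{\left(9 \right)} = \left(-24\right)^{2} = 576$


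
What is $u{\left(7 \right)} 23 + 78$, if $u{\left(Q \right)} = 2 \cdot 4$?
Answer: $262$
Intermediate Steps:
$u{\left(Q \right)} = 8$
$u{\left(7 \right)} 23 + 78 = 8 \cdot 23 + 78 = 184 + 78 = 262$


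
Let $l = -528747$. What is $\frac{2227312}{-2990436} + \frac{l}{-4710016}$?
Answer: $- \frac{20816567975}{32908881792} \approx -0.63255$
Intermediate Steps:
$\frac{2227312}{-2990436} + \frac{l}{-4710016} = \frac{2227312}{-2990436} - \frac{528747}{-4710016} = 2227312 \left(- \frac{1}{2990436}\right) - - \frac{528747}{4710016} = - \frac{5204}{6987} + \frac{528747}{4710016} = - \frac{20816567975}{32908881792}$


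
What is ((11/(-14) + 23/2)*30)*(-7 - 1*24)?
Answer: -69750/7 ≈ -9964.3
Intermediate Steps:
((11/(-14) + 23/2)*30)*(-7 - 1*24) = ((11*(-1/14) + 23*(½))*30)*(-7 - 24) = ((-11/14 + 23/2)*30)*(-31) = ((75/7)*30)*(-31) = (2250/7)*(-31) = -69750/7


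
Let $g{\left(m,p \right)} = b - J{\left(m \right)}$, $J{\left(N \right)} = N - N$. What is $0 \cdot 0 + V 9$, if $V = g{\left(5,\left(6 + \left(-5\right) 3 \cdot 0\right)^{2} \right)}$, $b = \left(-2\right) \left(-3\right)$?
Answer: $54$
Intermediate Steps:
$J{\left(N \right)} = 0$
$b = 6$
$g{\left(m,p \right)} = 6$ ($g{\left(m,p \right)} = 6 - 0 = 6 + 0 = 6$)
$V = 6$
$0 \cdot 0 + V 9 = 0 \cdot 0 + 6 \cdot 9 = 0 + 54 = 54$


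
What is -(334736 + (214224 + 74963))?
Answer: -623923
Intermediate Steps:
-(334736 + (214224 + 74963)) = -(334736 + 289187) = -1*623923 = -623923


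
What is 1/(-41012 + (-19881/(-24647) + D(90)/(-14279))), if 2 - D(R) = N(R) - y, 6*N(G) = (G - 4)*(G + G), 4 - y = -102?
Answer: -351934513/14433193438973 ≈ -2.4384e-5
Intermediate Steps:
y = 106 (y = 4 - 1*(-102) = 4 + 102 = 106)
N(G) = G*(-4 + G)/3 (N(G) = ((G - 4)*(G + G))/6 = ((-4 + G)*(2*G))/6 = (2*G*(-4 + G))/6 = G*(-4 + G)/3)
D(R) = 108 - R*(-4 + R)/3 (D(R) = 2 - (R*(-4 + R)/3 - 1*106) = 2 - (R*(-4 + R)/3 - 106) = 2 - (-106 + R*(-4 + R)/3) = 2 + (106 - R*(-4 + R)/3) = 108 - R*(-4 + R)/3)
1/(-41012 + (-19881/(-24647) + D(90)/(-14279))) = 1/(-41012 + (-19881/(-24647) + (108 - 1/3*90*(-4 + 90))/(-14279))) = 1/(-41012 + (-19881*(-1/24647) + (108 - 1/3*90*86)*(-1/14279))) = 1/(-41012 + (19881/24647 + (108 - 2580)*(-1/14279))) = 1/(-41012 + (19881/24647 - 2472*(-1/14279))) = 1/(-41012 + (19881/24647 + 2472/14279)) = 1/(-41012 + 344808183/351934513) = 1/(-14433193438973/351934513) = -351934513/14433193438973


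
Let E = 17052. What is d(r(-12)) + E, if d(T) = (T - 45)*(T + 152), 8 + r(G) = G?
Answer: 8472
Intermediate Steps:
r(G) = -8 + G
d(T) = (-45 + T)*(152 + T)
d(r(-12)) + E = (-6840 + (-8 - 12)² + 107*(-8 - 12)) + 17052 = (-6840 + (-20)² + 107*(-20)) + 17052 = (-6840 + 400 - 2140) + 17052 = -8580 + 17052 = 8472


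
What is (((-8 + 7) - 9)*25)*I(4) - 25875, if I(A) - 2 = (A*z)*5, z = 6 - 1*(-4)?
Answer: -76375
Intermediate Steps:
z = 10 (z = 6 + 4 = 10)
I(A) = 2 + 50*A (I(A) = 2 + (A*10)*5 = 2 + (10*A)*5 = 2 + 50*A)
(((-8 + 7) - 9)*25)*I(4) - 25875 = (((-8 + 7) - 9)*25)*(2 + 50*4) - 25875 = ((-1 - 9)*25)*(2 + 200) - 25875 = -10*25*202 - 25875 = -250*202 - 25875 = -50500 - 25875 = -76375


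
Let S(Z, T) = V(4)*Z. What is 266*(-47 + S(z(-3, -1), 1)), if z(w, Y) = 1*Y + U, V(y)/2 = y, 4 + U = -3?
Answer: -29526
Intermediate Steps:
U = -7 (U = -4 - 3 = -7)
V(y) = 2*y
z(w, Y) = -7 + Y (z(w, Y) = 1*Y - 7 = Y - 7 = -7 + Y)
S(Z, T) = 8*Z (S(Z, T) = (2*4)*Z = 8*Z)
266*(-47 + S(z(-3, -1), 1)) = 266*(-47 + 8*(-7 - 1)) = 266*(-47 + 8*(-8)) = 266*(-47 - 64) = 266*(-111) = -29526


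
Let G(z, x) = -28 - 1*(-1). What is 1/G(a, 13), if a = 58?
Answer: -1/27 ≈ -0.037037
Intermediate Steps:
G(z, x) = -27 (G(z, x) = -28 + 1 = -27)
1/G(a, 13) = 1/(-27) = -1/27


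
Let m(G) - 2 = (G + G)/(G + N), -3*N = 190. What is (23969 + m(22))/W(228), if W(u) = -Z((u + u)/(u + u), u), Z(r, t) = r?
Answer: -743068/31 ≈ -23970.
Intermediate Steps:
N = -190/3 (N = -⅓*190 = -190/3 ≈ -63.333)
m(G) = 2 + 2*G/(-190/3 + G) (m(G) = 2 + (G + G)/(G - 190/3) = 2 + (2*G)/(-190/3 + G) = 2 + 2*G/(-190/3 + G))
W(u) = -1 (W(u) = -(u + u)/(u + u) = -2*u/(2*u) = -2*u*1/(2*u) = -1*1 = -1)
(23969 + m(22))/W(228) = (23969 + 4*(-95 + 3*22)/(-190 + 3*22))/(-1) = (23969 + 4*(-95 + 66)/(-190 + 66))*(-1) = (23969 + 4*(-29)/(-124))*(-1) = (23969 + 4*(-1/124)*(-29))*(-1) = (23969 + 29/31)*(-1) = (743068/31)*(-1) = -743068/31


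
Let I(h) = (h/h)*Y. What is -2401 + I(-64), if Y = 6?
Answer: -2395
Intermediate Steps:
I(h) = 6 (I(h) = (h/h)*6 = 1*6 = 6)
-2401 + I(-64) = -2401 + 6 = -2395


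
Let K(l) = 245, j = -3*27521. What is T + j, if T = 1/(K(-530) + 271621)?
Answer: -22446072557/271866 ≈ -82563.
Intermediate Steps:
j = -82563
T = 1/271866 (T = 1/(245 + 271621) = 1/271866 ≈ 3.6783e-6)
T + j = 1/271866 - 82563 = -22446072557/271866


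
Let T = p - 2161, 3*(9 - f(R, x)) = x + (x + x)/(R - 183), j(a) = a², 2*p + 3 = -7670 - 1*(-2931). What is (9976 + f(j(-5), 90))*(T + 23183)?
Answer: 14668545225/79 ≈ 1.8568e+8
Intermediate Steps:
p = -2371 (p = -3/2 + (-7670 - 1*(-2931))/2 = -3/2 + (-7670 + 2931)/2 = -3/2 + (½)*(-4739) = -3/2 - 4739/2 = -2371)
f(R, x) = 9 - x/3 - 2*x/(3*(-183 + R)) (f(R, x) = 9 - (x + (x + x)/(R - 183))/3 = 9 - (x + (2*x)/(-183 + R))/3 = 9 - (x + 2*x/(-183 + R))/3 = 9 + (-x/3 - 2*x/(3*(-183 + R))) = 9 - x/3 - 2*x/(3*(-183 + R)))
T = -4532 (T = -2371 - 2161 = -4532)
(9976 + f(j(-5), 90))*(T + 23183) = (9976 + (-4941 + 27*(-5)² + 181*90 - 1*(-5)²*90)/(3*(-183 + (-5)²)))*(-4532 + 23183) = (9976 + (-4941 + 27*25 + 16290 - 1*25*90)/(3*(-183 + 25)))*18651 = (9976 + (⅓)*(-4941 + 675 + 16290 - 2250)/(-158))*18651 = (9976 + (⅓)*(-1/158)*9774)*18651 = (9976 - 1629/79)*18651 = (786475/79)*18651 = 14668545225/79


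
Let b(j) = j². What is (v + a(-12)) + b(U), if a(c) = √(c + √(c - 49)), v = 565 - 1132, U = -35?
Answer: 658 + √(-12 + I*√61) ≈ 659.08 + 3.6275*I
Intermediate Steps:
v = -567
a(c) = √(c + √(-49 + c))
(v + a(-12)) + b(U) = (-567 + √(-12 + √(-49 - 12))) + (-35)² = (-567 + √(-12 + √(-61))) + 1225 = (-567 + √(-12 + I*√61)) + 1225 = 658 + √(-12 + I*√61)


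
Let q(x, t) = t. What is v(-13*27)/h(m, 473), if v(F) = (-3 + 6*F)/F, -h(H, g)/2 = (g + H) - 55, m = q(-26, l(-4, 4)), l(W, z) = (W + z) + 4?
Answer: -703/98748 ≈ -0.0071191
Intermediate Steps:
l(W, z) = 4 + W + z
m = 4 (m = 4 - 4 + 4 = 4)
h(H, g) = 110 - 2*H - 2*g (h(H, g) = -2*((g + H) - 55) = -2*((H + g) - 55) = -2*(-55 + H + g) = 110 - 2*H - 2*g)
v(F) = (-3 + 6*F)/F
v(-13*27)/h(m, 473) = (6 - 3/((-13*27)))/(110 - 2*4 - 2*473) = (6 - 3/(-351))/(110 - 8 - 946) = (6 - 3*(-1/351))/(-844) = (6 + 1/117)*(-1/844) = (703/117)*(-1/844) = -703/98748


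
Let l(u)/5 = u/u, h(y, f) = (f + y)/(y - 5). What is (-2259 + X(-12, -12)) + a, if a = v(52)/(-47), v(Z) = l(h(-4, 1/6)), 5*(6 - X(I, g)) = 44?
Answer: -531548/235 ≈ -2261.9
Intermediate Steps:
h(y, f) = (f + y)/(-5 + y)
X(I, g) = -14/5 (X(I, g) = 6 - ⅕*44 = 6 - 44/5 = -14/5)
l(u) = 5 (l(u) = 5*(u/u) = 5*1 = 5)
v(Z) = 5
a = -5/47 (a = 5/(-47) = 5*(-1/47) = -5/47 ≈ -0.10638)
(-2259 + X(-12, -12)) + a = (-2259 - 14/5) - 5/47 = -11309/5 - 5/47 = -531548/235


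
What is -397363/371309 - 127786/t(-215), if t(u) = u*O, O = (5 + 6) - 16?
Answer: -47875257099/399157175 ≈ -119.94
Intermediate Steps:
O = -5 (O = 11 - 16 = -5)
t(u) = -5*u (t(u) = u*(-5) = -5*u)
-397363/371309 - 127786/t(-215) = -397363/371309 - 127786/((-5*(-215))) = -397363*1/371309 - 127786/1075 = -397363/371309 - 127786*1/1075 = -397363/371309 - 127786/1075 = -47875257099/399157175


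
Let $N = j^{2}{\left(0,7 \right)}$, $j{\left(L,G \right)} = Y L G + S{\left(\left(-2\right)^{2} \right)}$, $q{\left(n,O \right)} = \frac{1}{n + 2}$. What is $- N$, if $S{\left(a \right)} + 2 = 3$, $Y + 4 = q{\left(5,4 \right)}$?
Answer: $-1$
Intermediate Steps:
$q{\left(n,O \right)} = \frac{1}{2 + n}$
$Y = - \frac{27}{7}$ ($Y = -4 + \frac{1}{2 + 5} = -4 + \frac{1}{7} = - \frac{27}{7} \approx -3.8571$)
$S{\left(a \right)} = 1$ ($S{\left(a \right)} = -2 + 3 = 1$)
$j{\left(L,G \right)} = 1 - \frac{27 G L}{7}$ ($j{\left(L,G \right)} = - \frac{27 L}{7} G + 1 = - \frac{27 G L}{7} + 1 = 1 - \frac{27 G L}{7}$)
$N = 1$ ($N = \left(1 - 27 \cdot 0\right)^{2} = \left(1 + 0\right)^{2} = 1^{2} = 1$)
$- N = \left(-1\right) 1 = -1$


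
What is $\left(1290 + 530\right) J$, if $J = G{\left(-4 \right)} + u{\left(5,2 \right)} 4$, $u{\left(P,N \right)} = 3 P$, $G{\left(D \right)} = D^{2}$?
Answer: $138320$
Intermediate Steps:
$J = 76$ ($J = \left(-4\right)^{2} + 3 \cdot 5 \cdot 4 = 16 + 15 \cdot 4 = 16 + 60 = 76$)
$\left(1290 + 530\right) J = \left(1290 + 530\right) 76 = 1820 \cdot 76 = 138320$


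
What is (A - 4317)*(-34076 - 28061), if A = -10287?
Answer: 907448748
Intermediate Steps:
(A - 4317)*(-34076 - 28061) = (-10287 - 4317)*(-34076 - 28061) = -14604*(-62137) = 907448748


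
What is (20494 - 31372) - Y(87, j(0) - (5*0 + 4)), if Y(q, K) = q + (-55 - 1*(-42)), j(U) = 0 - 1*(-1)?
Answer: -10952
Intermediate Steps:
j(U) = 1 (j(U) = 0 + 1 = 1)
Y(q, K) = -13 + q (Y(q, K) = q + (-55 + 42) = q - 13 = -13 + q)
(20494 - 31372) - Y(87, j(0) - (5*0 + 4)) = (20494 - 31372) - (-13 + 87) = -10878 - 1*74 = -10878 - 74 = -10952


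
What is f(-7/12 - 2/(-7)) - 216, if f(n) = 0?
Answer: -216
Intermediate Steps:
f(-7/12 - 2/(-7)) - 216 = 0 - 216 = -216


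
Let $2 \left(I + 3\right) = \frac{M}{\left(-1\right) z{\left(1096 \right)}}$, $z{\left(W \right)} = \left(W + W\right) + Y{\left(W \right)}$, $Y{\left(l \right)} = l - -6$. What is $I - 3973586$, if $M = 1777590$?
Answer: $- \frac{1454432329}{366} \approx -3.9739 \cdot 10^{6}$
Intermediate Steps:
$Y{\left(l \right)} = 6 + l$ ($Y{\left(l \right)} = l + 6 = 6 + l$)
$z{\left(W \right)} = 6 + 3 W$ ($z{\left(W \right)} = \left(W + W\right) + \left(6 + W\right) = 2 W + \left(6 + W\right) = 6 + 3 W$)
$I = - \frac{99853}{366}$ ($I = -3 + \frac{1777590 \frac{1}{\left(-1\right) \left(6 + 3 \cdot 1096\right)}}{2} = -3 + \frac{1777590 \frac{1}{\left(-1\right) \left(6 + 3288\right)}}{2} = -3 + \frac{1777590 \frac{1}{\left(-1\right) 3294}}{2} = -3 + \frac{1777590 \frac{1}{-3294}}{2} = -3 + \frac{1777590 \left(- \frac{1}{3294}\right)}{2} = -3 + \frac{1}{2} \left(- \frac{98755}{183}\right) = -3 - \frac{98755}{366} = - \frac{99853}{366} \approx -272.82$)
$I - 3973586 = - \frac{99853}{366} - 3973586 = - \frac{1454432329}{366}$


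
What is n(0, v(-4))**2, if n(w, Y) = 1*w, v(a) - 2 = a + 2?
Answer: 0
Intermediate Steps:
v(a) = 4 + a (v(a) = 2 + (a + 2) = 2 + (2 + a) = 4 + a)
n(w, Y) = w
n(0, v(-4))**2 = 0**2 = 0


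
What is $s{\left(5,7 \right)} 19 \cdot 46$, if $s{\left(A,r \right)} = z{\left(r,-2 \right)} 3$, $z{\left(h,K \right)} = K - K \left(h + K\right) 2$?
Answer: $-104880$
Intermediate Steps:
$z{\left(h,K \right)} = - 2 K^{2} \left(K + h\right)$ ($z{\left(h,K \right)} = K - K \left(K + h\right) 2 = K \left(- K \left(K + h\right)\right) 2 = - K^{2} \left(K + h\right) 2 = - 2 K^{2} \left(K + h\right)$)
$s{\left(A,r \right)} = 48 - 24 r$ ($s{\left(A,r \right)} = 2 \left(-2\right)^{2} \left(\left(-1\right) \left(-2\right) - r\right) 3 = 2 \cdot 4 \left(2 - r\right) 3 = \left(16 - 8 r\right) 3 = 48 - 24 r$)
$s{\left(5,7 \right)} 19 \cdot 46 = \left(48 - 168\right) 19 \cdot 46 = \left(-120\right) 19 \cdot 46 = \left(-2280\right) 46 = -104880$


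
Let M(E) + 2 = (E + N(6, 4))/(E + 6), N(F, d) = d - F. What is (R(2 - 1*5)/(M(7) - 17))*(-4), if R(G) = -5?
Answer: -130/121 ≈ -1.0744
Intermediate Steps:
M(E) = -2 + (-2 + E)/(6 + E) (M(E) = -2 + (E + (4 - 1*6))/(E + 6) = -2 + (E + (4 - 6))/(6 + E) = -2 + (E - 2)/(6 + E) = -2 + (-2 + E)/(6 + E))
(R(2 - 1*5)/(M(7) - 17))*(-4) = (-5/((-14 - 1*7)/(6 + 7) - 17))*(-4) = (-5/((-14 - 7)/13 - 17))*(-4) = (-5/((1/13)*(-21) - 17))*(-4) = (-5/(-21/13 - 17))*(-4) = (-5/(-242/13))*(-4) = -13/242*(-5)*(-4) = (65/242)*(-4) = -130/121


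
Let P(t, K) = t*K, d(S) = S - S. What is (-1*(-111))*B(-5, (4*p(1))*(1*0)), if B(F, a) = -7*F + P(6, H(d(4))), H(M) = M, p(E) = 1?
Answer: 3885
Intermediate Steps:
d(S) = 0
P(t, K) = K*t
B(F, a) = -7*F (B(F, a) = -7*F + 0*6 = -7*F + 0 = -7*F)
(-1*(-111))*B(-5, (4*p(1))*(1*0)) = (-1*(-111))*(-7*(-5)) = 111*35 = 3885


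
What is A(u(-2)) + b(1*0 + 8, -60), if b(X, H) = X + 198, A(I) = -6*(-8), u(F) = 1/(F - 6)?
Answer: 254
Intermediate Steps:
u(F) = 1/(-6 + F)
A(I) = 48
b(X, H) = 198 + X
A(u(-2)) + b(1*0 + 8, -60) = 48 + (198 + (1*0 + 8)) = 48 + (198 + (0 + 8)) = 48 + (198 + 8) = 48 + 206 = 254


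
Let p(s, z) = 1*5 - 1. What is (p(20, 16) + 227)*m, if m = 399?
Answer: 92169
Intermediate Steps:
p(s, z) = 4 (p(s, z) = 5 - 1 = 4)
(p(20, 16) + 227)*m = (4 + 227)*399 = 231*399 = 92169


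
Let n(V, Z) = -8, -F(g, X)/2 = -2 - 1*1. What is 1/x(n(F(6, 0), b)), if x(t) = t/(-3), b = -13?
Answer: 3/8 ≈ 0.37500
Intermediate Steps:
F(g, X) = 6 (F(g, X) = -2*(-2 - 1*1) = -2*(-2 - 1) = -2*(-3) = 6)
x(t) = -t/3 (x(t) = t*(-⅓) = -t/3)
1/x(n(F(6, 0), b)) = 1/(-⅓*(-8)) = 1/(8/3) = 3/8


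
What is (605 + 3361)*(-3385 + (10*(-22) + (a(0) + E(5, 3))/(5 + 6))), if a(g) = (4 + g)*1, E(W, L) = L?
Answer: -157243968/11 ≈ -1.4295e+7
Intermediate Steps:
a(g) = 4 + g
(605 + 3361)*(-3385 + (10*(-22) + (a(0) + E(5, 3))/(5 + 6))) = (605 + 3361)*(-3385 + (10*(-22) + ((4 + 0) + 3)/(5 + 6))) = 3966*(-3385 + (-220 + (4 + 3)/11)) = 3966*(-3385 + (-220 + 7*(1/11))) = 3966*(-3385 + (-220 + 7/11)) = 3966*(-3385 - 2413/11) = 3966*(-39648/11) = -157243968/11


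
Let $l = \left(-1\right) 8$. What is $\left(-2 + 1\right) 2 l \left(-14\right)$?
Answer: $-224$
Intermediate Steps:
$l = -8$
$\left(-2 + 1\right) 2 l \left(-14\right) = \left(-2 + 1\right) 2 \left(-8\right) \left(-14\right) = \left(-1\right) 2 \left(-8\right) \left(-14\right) = \left(-2\right) \left(-8\right) \left(-14\right) = 16 \left(-14\right) = -224$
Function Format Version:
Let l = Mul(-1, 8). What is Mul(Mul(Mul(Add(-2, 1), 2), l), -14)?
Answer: -224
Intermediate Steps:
l = -8
Mul(Mul(Mul(Add(-2, 1), 2), l), -14) = Mul(Mul(Mul(Add(-2, 1), 2), -8), -14) = Mul(Mul(Mul(-1, 2), -8), -14) = Mul(Mul(-2, -8), -14) = Mul(16, -14) = -224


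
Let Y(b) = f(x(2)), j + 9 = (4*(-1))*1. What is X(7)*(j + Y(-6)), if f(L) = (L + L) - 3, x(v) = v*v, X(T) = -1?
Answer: 8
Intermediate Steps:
j = -13 (j = -9 + (4*(-1))*1 = -9 - 4*1 = -9 - 4 = -13)
x(v) = v**2
f(L) = -3 + 2*L (f(L) = 2*L - 3 = -3 + 2*L)
Y(b) = 5 (Y(b) = -3 + 2*2**2 = -3 + 2*4 = -3 + 8 = 5)
X(7)*(j + Y(-6)) = -(-13 + 5) = -1*(-8) = 8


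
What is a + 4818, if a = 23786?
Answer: 28604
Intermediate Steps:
a + 4818 = 23786 + 4818 = 28604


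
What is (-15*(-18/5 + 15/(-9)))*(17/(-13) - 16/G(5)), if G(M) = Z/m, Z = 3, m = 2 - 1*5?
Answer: 15089/13 ≈ 1160.7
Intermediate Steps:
m = -3 (m = 2 - 5 = -3)
G(M) = -1 (G(M) = 3/(-3) = 3*(-⅓) = -1)
(-15*(-18/5 + 15/(-9)))*(17/(-13) - 16/G(5)) = (-15*(-18/5 + 15/(-9)))*(17/(-13) - 16/(-1)) = (-15*(-18*⅕ + 15*(-⅑)))*(17*(-1/13) - 16*(-1)) = (-15*(-18/5 - 5/3))*(-17/13 + 16) = -15*(-79/15)*(191/13) = 79*(191/13) = 15089/13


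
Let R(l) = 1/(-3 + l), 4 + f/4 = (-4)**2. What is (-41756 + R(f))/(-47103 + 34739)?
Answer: 1879019/556380 ≈ 3.3772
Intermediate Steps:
f = 48 (f = -16 + 4*(-4)**2 = -16 + 4*16 = -16 + 64 = 48)
(-41756 + R(f))/(-47103 + 34739) = (-41756 + 1/(-3 + 48))/(-47103 + 34739) = (-41756 + 1/45)/(-12364) = (-41756 + 1/45)*(-1/12364) = -1879019/45*(-1/12364) = 1879019/556380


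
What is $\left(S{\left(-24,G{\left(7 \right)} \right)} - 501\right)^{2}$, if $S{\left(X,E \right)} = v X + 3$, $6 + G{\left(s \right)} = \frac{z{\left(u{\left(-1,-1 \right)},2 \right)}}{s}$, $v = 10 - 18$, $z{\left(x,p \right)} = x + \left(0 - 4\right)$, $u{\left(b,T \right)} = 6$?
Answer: $93636$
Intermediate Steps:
$z{\left(x,p \right)} = -4 + x$ ($z{\left(x,p \right)} = x + \left(0 - 4\right) = x - 4 = -4 + x$)
$v = -8$ ($v = 10 - 18 = -8$)
$G{\left(s \right)} = -6 + \frac{2}{s}$ ($G{\left(s \right)} = -6 + \frac{-4 + 6}{s} = -6 + \frac{2}{s}$)
$S{\left(X,E \right)} = 3 - 8 X$ ($S{\left(X,E \right)} = - 8 X + 3 = 3 - 8 X$)
$\left(S{\left(-24,G{\left(7 \right)} \right)} - 501\right)^{2} = \left(\left(3 - -192\right) - 501\right)^{2} = \left(\left(3 + 192\right) - 501\right)^{2} = \left(195 - 501\right)^{2} = \left(-306\right)^{2} = 93636$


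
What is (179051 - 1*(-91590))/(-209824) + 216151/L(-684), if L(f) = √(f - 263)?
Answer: -270641/209824 - 216151*I*√947/947 ≈ -1.2898 - 7024.0*I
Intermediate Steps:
L(f) = √(-263 + f)
(179051 - 1*(-91590))/(-209824) + 216151/L(-684) = (179051 - 1*(-91590))/(-209824) + 216151/(√(-263 - 684)) = (179051 + 91590)*(-1/209824) + 216151/(√(-947)) = 270641*(-1/209824) + 216151/((I*√947)) = -270641/209824 + 216151*(-I*√947/947) = -270641/209824 - 216151*I*√947/947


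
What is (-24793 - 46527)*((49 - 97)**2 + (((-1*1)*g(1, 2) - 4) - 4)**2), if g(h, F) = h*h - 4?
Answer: -166104280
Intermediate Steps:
g(h, F) = -4 + h**2 (g(h, F) = h**2 - 4 = -4 + h**2)
(-24793 - 46527)*((49 - 97)**2 + (((-1*1)*g(1, 2) - 4) - 4)**2) = (-24793 - 46527)*((49 - 97)**2 + (((-1*1)*(-4 + 1**2) - 4) - 4)**2) = -71320*((-48)**2 + ((-(-4 + 1) - 4) - 4)**2) = -71320*(2304 + ((-1*(-3) - 4) - 4)**2) = -71320*(2304 + ((3 - 4) - 4)**2) = -71320*(2304 + (-1 - 4)**2) = -71320*(2304 + (-5)**2) = -71320*(2304 + 25) = -71320*2329 = -166104280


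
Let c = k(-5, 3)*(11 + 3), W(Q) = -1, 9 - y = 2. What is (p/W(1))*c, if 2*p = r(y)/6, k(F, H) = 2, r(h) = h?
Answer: -49/3 ≈ -16.333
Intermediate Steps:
y = 7 (y = 9 - 1*2 = 9 - 2 = 7)
c = 28 (c = 2*(11 + 3) = 2*14 = 28)
p = 7/12 (p = (7/6)/2 = (7*(⅙))/2 = (½)*(7/6) = 7/12 ≈ 0.58333)
(p/W(1))*c = ((7/12)/(-1))*28 = ((7/12)*(-1))*28 = -7/12*28 = -49/3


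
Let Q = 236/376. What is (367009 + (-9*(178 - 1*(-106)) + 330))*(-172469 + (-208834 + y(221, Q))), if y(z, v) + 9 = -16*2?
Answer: -139107808352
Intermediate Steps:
Q = 59/94 (Q = 236*(1/376) = 59/94 ≈ 0.62766)
y(z, v) = -41 (y(z, v) = -9 - 16*2 = -9 - 32 = -41)
(367009 + (-9*(178 - 1*(-106)) + 330))*(-172469 + (-208834 + y(221, Q))) = (367009 + (-9*(178 - 1*(-106)) + 330))*(-172469 + (-208834 - 41)) = (367009 + (-9*(178 + 106) + 330))*(-172469 - 208875) = (367009 + (-9*284 + 330))*(-381344) = (367009 + (-2556 + 330))*(-381344) = (367009 - 2226)*(-381344) = 364783*(-381344) = -139107808352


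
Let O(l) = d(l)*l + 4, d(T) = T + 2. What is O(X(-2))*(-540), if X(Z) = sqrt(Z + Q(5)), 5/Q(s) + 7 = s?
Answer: 270 - 1620*I*sqrt(2) ≈ 270.0 - 2291.0*I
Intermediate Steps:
Q(s) = 5/(-7 + s)
d(T) = 2 + T
X(Z) = sqrt(-5/2 + Z) (X(Z) = sqrt(Z + 5/(-7 + 5)) = sqrt(Z + 5/(-2)) = sqrt(Z + 5*(-1/2)) = sqrt(Z - 5/2) = sqrt(-5/2 + Z))
O(l) = 4 + l*(2 + l) (O(l) = (2 + l)*l + 4 = l*(2 + l) + 4 = 4 + l*(2 + l))
O(X(-2))*(-540) = (4 + (sqrt(-10 + 4*(-2))/2)*(2 + sqrt(-10 + 4*(-2))/2))*(-540) = (4 + (sqrt(-10 - 8)/2)*(2 + sqrt(-10 - 8)/2))*(-540) = (4 + (sqrt(-18)/2)*(2 + sqrt(-18)/2))*(-540) = (4 + ((3*I*sqrt(2))/2)*(2 + (3*I*sqrt(2))/2))*(-540) = (4 + (3*I*sqrt(2)/2)*(2 + 3*I*sqrt(2)/2))*(-540) = (4 + 3*I*sqrt(2)*(2 + 3*I*sqrt(2)/2)/2)*(-540) = -2160 - 810*I*sqrt(2)*(2 + 3*I*sqrt(2)/2)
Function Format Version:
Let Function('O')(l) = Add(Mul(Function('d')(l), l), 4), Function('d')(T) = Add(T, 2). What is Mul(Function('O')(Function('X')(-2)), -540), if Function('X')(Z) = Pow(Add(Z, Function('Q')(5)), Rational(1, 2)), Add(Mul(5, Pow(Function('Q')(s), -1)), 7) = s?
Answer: Add(270, Mul(-1620, I, Pow(2, Rational(1, 2)))) ≈ Add(270.00, Mul(-2291.0, I))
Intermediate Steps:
Function('Q')(s) = Mul(5, Pow(Add(-7, s), -1))
Function('d')(T) = Add(2, T)
Function('X')(Z) = Pow(Add(Rational(-5, 2), Z), Rational(1, 2)) (Function('X')(Z) = Pow(Add(Z, Mul(5, Pow(Add(-7, 5), -1))), Rational(1, 2)) = Pow(Add(Z, Mul(5, Pow(-2, -1))), Rational(1, 2)) = Pow(Add(Z, Mul(5, Rational(-1, 2))), Rational(1, 2)) = Pow(Add(Z, Rational(-5, 2)), Rational(1, 2)) = Pow(Add(Rational(-5, 2), Z), Rational(1, 2)))
Function('O')(l) = Add(4, Mul(l, Add(2, l))) (Function('O')(l) = Add(Mul(Add(2, l), l), 4) = Add(Mul(l, Add(2, l)), 4) = Add(4, Mul(l, Add(2, l))))
Mul(Function('O')(Function('X')(-2)), -540) = Mul(Add(4, Mul(Mul(Rational(1, 2), Pow(Add(-10, Mul(4, -2)), Rational(1, 2))), Add(2, Mul(Rational(1, 2), Pow(Add(-10, Mul(4, -2)), Rational(1, 2)))))), -540) = Mul(Add(4, Mul(Mul(Rational(1, 2), Pow(Add(-10, -8), Rational(1, 2))), Add(2, Mul(Rational(1, 2), Pow(Add(-10, -8), Rational(1, 2)))))), -540) = Mul(Add(4, Mul(Mul(Rational(1, 2), Pow(-18, Rational(1, 2))), Add(2, Mul(Rational(1, 2), Pow(-18, Rational(1, 2)))))), -540) = Mul(Add(4, Mul(Mul(Rational(1, 2), Mul(3, I, Pow(2, Rational(1, 2)))), Add(2, Mul(Rational(1, 2), Mul(3, I, Pow(2, Rational(1, 2))))))), -540) = Mul(Add(4, Mul(Mul(Rational(3, 2), I, Pow(2, Rational(1, 2))), Add(2, Mul(Rational(3, 2), I, Pow(2, Rational(1, 2)))))), -540) = Mul(Add(4, Mul(Rational(3, 2), I, Pow(2, Rational(1, 2)), Add(2, Mul(Rational(3, 2), I, Pow(2, Rational(1, 2)))))), -540) = Add(-2160, Mul(-810, I, Pow(2, Rational(1, 2)), Add(2, Mul(Rational(3, 2), I, Pow(2, Rational(1, 2))))))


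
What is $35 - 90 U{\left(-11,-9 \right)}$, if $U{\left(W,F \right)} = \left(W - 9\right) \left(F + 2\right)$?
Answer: $-12565$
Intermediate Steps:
$U{\left(W,F \right)} = \left(-9 + W\right) \left(2 + F\right)$
$35 - 90 U{\left(-11,-9 \right)} = 35 - 90 \left(-18 - -81 + 2 \left(-11\right) - -99\right) = 35 - 90 \left(-18 + 81 - 22 + 99\right) = 35 - 12600 = -12565$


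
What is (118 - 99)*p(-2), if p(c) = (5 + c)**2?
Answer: 171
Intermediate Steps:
(118 - 99)*p(-2) = (118 - 99)*(5 - 2)**2 = 19*3**2 = 19*9 = 171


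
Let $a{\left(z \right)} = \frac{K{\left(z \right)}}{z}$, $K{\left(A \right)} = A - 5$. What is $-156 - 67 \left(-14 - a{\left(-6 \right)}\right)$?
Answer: $\frac{5429}{6} \approx 904.83$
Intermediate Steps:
$K{\left(A \right)} = -5 + A$
$a{\left(z \right)} = \frac{-5 + z}{z}$
$-156 - 67 \left(-14 - a{\left(-6 \right)}\right) = -156 - 67 \left(-14 - \frac{-5 - 6}{-6}\right) = -156 - 67 \left(-14 - \left(- \frac{1}{6}\right) \left(-11\right)\right) = -156 - 67 \left(-14 - \frac{11}{6}\right) = -156 - - \frac{6365}{6} = -156 + \frac{6365}{6} = \frac{5429}{6}$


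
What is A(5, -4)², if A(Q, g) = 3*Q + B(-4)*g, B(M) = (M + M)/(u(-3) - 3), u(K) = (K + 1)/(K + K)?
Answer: 9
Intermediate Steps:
u(K) = (1 + K)/(2*K) (u(K) = (1 + K)/((2*K)) = (1 + K)*(1/(2*K)) = (1 + K)/(2*K))
B(M) = -3*M/4 (B(M) = (M + M)/((½)*(1 - 3)/(-3) - 3) = (2*M)/((½)*(-⅓)*(-2) - 3) = (2*M)/(⅓ - 3) = (2*M)/(-8/3) = (2*M)*(-3/8) = -3*M/4)
A(Q, g) = 3*Q + 3*g (A(Q, g) = 3*Q + (-¾*(-4))*g = 3*Q + 3*g)
A(5, -4)² = (3*5 + 3*(-4))² = (15 - 12)² = 3² = 9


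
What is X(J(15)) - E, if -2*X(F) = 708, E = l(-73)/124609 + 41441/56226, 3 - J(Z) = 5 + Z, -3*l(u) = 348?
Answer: -2485375433789/7006265634 ≈ -354.74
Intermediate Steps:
l(u) = -116 (l(u) = -⅓*348 = -116)
J(Z) = -2 - Z (J(Z) = 3 - (5 + Z) = 3 + (-5 - Z) = -2 - Z)
E = 5157399353/7006265634 (E = -116/124609 + 41441/56226 = 5157399353/7006265634 ≈ 0.73611)
X(F) = -354 (X(F) = -½*708 = -354)
X(J(15)) - E = -354 - 1*5157399353/7006265634 = -354 - 5157399353/7006265634 = -2485375433789/7006265634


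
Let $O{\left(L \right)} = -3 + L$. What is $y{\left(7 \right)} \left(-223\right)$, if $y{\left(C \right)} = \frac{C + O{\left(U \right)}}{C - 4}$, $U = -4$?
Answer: $0$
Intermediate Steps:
$y{\left(C \right)} = \frac{-7 + C}{-4 + C}$ ($y{\left(C \right)} = \frac{C - 7}{C - 4} = \frac{C - 7}{-4 + C} = \frac{-7 + C}{-4 + C}$)
$y{\left(7 \right)} \left(-223\right) = \frac{-7 + 7}{-4 + 7} \left(-223\right) = \frac{1}{3} \cdot 0 \left(-223\right) = 0 \left(-223\right) = 0$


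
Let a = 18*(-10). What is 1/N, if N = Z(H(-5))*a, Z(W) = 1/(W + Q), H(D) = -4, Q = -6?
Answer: 1/18 ≈ 0.055556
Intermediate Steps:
Z(W) = 1/(-6 + W) (Z(W) = 1/(W - 6) = 1/(-6 + W))
a = -180
N = 18 (N = -180/(-6 - 4) = -180/(-10) = -1/10*(-180) = 18)
1/N = 1/18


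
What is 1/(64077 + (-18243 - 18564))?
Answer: 1/27270 ≈ 3.6670e-5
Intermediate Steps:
1/(64077 + (-18243 - 18564)) = 1/(64077 - 36807) = 1/27270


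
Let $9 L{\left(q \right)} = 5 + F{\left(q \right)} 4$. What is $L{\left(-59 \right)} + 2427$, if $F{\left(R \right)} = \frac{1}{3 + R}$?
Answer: $\frac{101957}{42} \approx 2427.5$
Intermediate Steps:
$L{\left(q \right)} = \frac{5}{9} + \frac{4}{9 \left(3 + q\right)}$ ($L{\left(q \right)} = \frac{5 + \frac{1}{3 + q} 4}{9} = \frac{5 + \frac{4}{3 + q}}{9} = \frac{5}{9} + \frac{4}{9 \left(3 + q\right)}$)
$L{\left(-59 \right)} + 2427 = \frac{19 + 5 \left(-59\right)}{9 \left(3 - 59\right)} + 2427 = \frac{19 - 295}{9 \left(-56\right)} + 2427 = \frac{1}{9} \left(- \frac{1}{56}\right) \left(-276\right) + 2427 = \frac{23}{42} + 2427 = \frac{101957}{42}$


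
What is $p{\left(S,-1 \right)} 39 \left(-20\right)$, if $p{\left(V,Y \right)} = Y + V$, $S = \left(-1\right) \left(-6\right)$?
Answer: $-3900$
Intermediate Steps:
$S = 6$
$p{\left(V,Y \right)} = V + Y$
$p{\left(S,-1 \right)} 39 \left(-20\right) = \left(6 - 1\right) 39 \left(-20\right) = 5 \cdot 39 \left(-20\right) = 195 \left(-20\right) = -3900$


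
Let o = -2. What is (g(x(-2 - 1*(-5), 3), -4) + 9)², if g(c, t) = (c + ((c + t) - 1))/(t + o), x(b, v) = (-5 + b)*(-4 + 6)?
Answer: 4489/36 ≈ 124.69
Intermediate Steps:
x(b, v) = -10 + 2*b (x(b, v) = (-5 + b)*2 = -10 + 2*b)
g(c, t) = (-1 + t + 2*c)/(-2 + t) (g(c, t) = (c + ((c + t) - 1))/(t - 2) = (c + (-1 + c + t))/(-2 + t) = (-1 + t + 2*c)/(-2 + t))
(g(x(-2 - 1*(-5), 3), -4) + 9)² = ((-1 - 4 + 2*(-10 + 2*(-2 - 1*(-5))))/(-2 - 4) + 9)² = ((-1 - 4 + 2*(-10 + 2*(-2 + 5)))/(-6) + 9)² = (-(-1 - 4 + 2*(-10 + 2*3))/6 + 9)² = (-(-1 - 4 + 2*(-10 + 6))/6 + 9)² = (-(-1 - 4 + 2*(-4))/6 + 9)² = (-(-1 - 4 - 8)/6 + 9)² = (-⅙*(-13) + 9)² = (13/6 + 9)² = (67/6)² = 4489/36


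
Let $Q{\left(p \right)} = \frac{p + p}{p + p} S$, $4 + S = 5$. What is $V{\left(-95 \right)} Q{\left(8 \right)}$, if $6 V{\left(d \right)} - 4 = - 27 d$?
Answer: $\frac{2569}{6} \approx 428.17$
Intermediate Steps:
$V{\left(d \right)} = \frac{2}{3} - \frac{9 d}{2}$ ($V{\left(d \right)} = \frac{2}{3} + \frac{\left(-27\right) d}{6} = \frac{2}{3} - \frac{9 d}{2}$)
$S = 1$ ($S = -4 + 5 = 1$)
$Q{\left(p \right)} = 1$ ($Q{\left(p \right)} = \frac{p + p}{p + p} 1 = \frac{2 p}{2 p} 1 = 2 p \frac{1}{2 p} 1 = 1 \cdot 1 = 1$)
$V{\left(-95 \right)} Q{\left(8 \right)} = \left(\frac{2}{3} - - \frac{855}{2}\right) 1 = \left(\frac{2}{3} + \frac{855}{2}\right) 1 = \frac{2569}{6} \cdot 1 = \frac{2569}{6}$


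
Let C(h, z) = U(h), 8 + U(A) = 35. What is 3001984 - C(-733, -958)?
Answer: 3001957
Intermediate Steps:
U(A) = 27 (U(A) = -8 + 35 = 27)
C(h, z) = 27
3001984 - C(-733, -958) = 3001984 - 1*27 = 3001984 - 27 = 3001957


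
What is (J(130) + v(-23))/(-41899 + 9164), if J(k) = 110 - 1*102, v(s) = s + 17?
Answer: -2/32735 ≈ -6.1097e-5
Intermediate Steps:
v(s) = 17 + s
J(k) = 8 (J(k) = 110 - 102 = 8)
(J(130) + v(-23))/(-41899 + 9164) = (8 + (17 - 23))/(-41899 + 9164) = (8 - 6)/(-32735) = 2*(-1/32735) = -2/32735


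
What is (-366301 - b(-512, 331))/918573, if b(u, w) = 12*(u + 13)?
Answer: -360313/918573 ≈ -0.39225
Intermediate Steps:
b(u, w) = 156 + 12*u (b(u, w) = 12*(13 + u) = 156 + 12*u)
(-366301 - b(-512, 331))/918573 = (-366301 - (156 + 12*(-512)))/918573 = (-366301 - (156 - 6144))*(1/918573) = (-366301 - 1*(-5988))*(1/918573) = (-366301 + 5988)*(1/918573) = -360313*1/918573 = -360313/918573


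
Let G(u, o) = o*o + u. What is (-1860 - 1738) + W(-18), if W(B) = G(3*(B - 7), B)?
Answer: -3349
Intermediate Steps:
G(u, o) = u + o² (G(u, o) = o² + u = u + o²)
W(B) = -21 + B² + 3*B (W(B) = 3*(B - 7) + B² = 3*(-7 + B) + B² = (-21 + 3*B) + B² = -21 + B² + 3*B)
(-1860 - 1738) + W(-18) = (-1860 - 1738) + (-21 + (-18)² + 3*(-18)) = -3598 + (-21 + 324 - 54) = -3598 + 249 = -3349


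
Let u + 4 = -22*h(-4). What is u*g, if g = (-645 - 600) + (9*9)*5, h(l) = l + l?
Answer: -144480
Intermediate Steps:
h(l) = 2*l
u = 172 (u = -4 - 44*(-4) = -4 - 22*(-8) = -4 + 176 = 172)
g = -840 (g = -1245 + 81*5 = -1245 + 405 = -840)
u*g = 172*(-840) = -144480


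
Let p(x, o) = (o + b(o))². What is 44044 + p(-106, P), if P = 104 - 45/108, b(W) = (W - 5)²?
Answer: 2001454800409/20736 ≈ 9.6521e+7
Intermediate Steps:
b(W) = (-5 + W)²
P = 1243/12 (P = 104 - 45/108 = 104 - 1*5/12 = 104 - 5/12 = 1243/12 ≈ 103.58)
p(x, o) = (o + (-5 + o)²)²
44044 + p(-106, P) = 44044 + (1243/12 + (-5 + 1243/12)²)² = 44044 + (1243/12 + (1183/12)²)² = 44044 + (1243/12 + 1399489/144)² = 44044 + (1414405/144)² = 44044 + 2000541504025/20736 = 2001454800409/20736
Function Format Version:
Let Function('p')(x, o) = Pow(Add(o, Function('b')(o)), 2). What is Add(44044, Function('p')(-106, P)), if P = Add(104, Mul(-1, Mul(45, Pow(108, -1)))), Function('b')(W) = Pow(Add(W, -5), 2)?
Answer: Rational(2001454800409, 20736) ≈ 9.6521e+7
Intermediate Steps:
Function('b')(W) = Pow(Add(-5, W), 2)
P = Rational(1243, 12) (P = Add(104, Mul(-1, Mul(45, Rational(1, 108)))) = Add(104, Mul(-1, Rational(5, 12))) = Add(104, Rational(-5, 12)) = Rational(1243, 12) ≈ 103.58)
Function('p')(x, o) = Pow(Add(o, Pow(Add(-5, o), 2)), 2)
Add(44044, Function('p')(-106, P)) = Add(44044, Pow(Add(Rational(1243, 12), Pow(Add(-5, Rational(1243, 12)), 2)), 2)) = Add(44044, Pow(Add(Rational(1243, 12), Pow(Rational(1183, 12), 2)), 2)) = Add(44044, Pow(Add(Rational(1243, 12), Rational(1399489, 144)), 2)) = Add(44044, Pow(Rational(1414405, 144), 2)) = Add(44044, Rational(2000541504025, 20736)) = Rational(2001454800409, 20736)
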